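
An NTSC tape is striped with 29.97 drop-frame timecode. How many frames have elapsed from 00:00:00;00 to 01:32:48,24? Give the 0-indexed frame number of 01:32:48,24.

Complete 10-minute blocks: 9, each 17982 frames → 161838.
Remaining 2 whole minutes in the current block: 1800 + 1 × 1798 = 3598 frames.
Within the current minute: 48 × 30 + 24 − 2 = 1462 (labels ;00/;01 skipped at this minute). Total = 161838 + 3598 + 1462 = 166898.

166898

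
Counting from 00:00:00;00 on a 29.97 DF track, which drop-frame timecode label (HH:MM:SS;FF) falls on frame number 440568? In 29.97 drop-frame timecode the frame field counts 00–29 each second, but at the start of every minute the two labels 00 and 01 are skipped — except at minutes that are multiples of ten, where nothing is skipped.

04:05:00;10

Ten DF minutes hold 17982 frames, so frame 440568 lies in block 24 (frames 431568–449549) with 9000 frames into that block.
The block's first minute is 1800 frames and the rest 1798 each; 9000 frames reaches minute 5, so 24 × 18 + 5 × 2 = 442 labels have been skipped so far.
Adding those back, label number 440568 + 442 = 441010 at 30 labels/s is 14700 s + 10 f = 4 h 5 min 0 s frame 10, i.e. 04:05:00;10.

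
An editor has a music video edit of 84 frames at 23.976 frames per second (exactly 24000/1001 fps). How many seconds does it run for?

3.5035 seconds

Running time = 84 / (24000/1001) = 3.5035 s.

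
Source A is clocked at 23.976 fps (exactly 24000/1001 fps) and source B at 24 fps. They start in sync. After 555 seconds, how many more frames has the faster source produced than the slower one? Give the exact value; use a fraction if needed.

13320/1001 frames

A emits 24000/1001 × 555 = 13320000/1001 frames; B emits 24 × 555 = 13320.
Difference = 13320/1001 frames (≈ 13.3067); B is ahead of A.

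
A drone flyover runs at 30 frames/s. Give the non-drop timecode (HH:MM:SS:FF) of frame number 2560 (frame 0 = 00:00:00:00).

00:01:25:10

2560 ÷ 30 = 85 full seconds, remainder 10 frames.
85 s = 0 h 1 min 25 s.
Timecode: 00:01:25:10.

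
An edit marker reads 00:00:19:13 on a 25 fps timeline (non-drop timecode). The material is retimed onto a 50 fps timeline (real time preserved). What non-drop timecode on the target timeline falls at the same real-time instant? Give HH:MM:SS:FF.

Source frame index: (0×3600 + 0×60 + 19) × 25 + 13 = 488.
Real time: 488 / (25) = 488/25 s.
Target frame: (488/25) × (50) = 976.
At 50 labels/s: frame 976 → 00:00:19:26.

00:00:19:26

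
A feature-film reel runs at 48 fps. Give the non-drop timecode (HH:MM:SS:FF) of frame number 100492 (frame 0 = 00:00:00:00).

100492 ÷ 48 = 2093 full seconds, remainder 28 frames.
2093 s = 0 h 34 min 53 s.
Timecode: 00:34:53:28.

00:34:53:28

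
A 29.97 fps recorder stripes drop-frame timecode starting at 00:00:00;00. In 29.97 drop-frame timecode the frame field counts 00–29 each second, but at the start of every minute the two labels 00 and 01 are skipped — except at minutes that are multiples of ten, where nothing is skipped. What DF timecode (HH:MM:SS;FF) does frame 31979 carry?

Ten DF minutes hold 17982 frames, so frame 31979 lies in block 1 (frames 17982–35963) with 13997 frames into that block.
The block's first minute is 1800 frames and the rest 1798 each; 13997 frames reaches minute 7, so 1 × 18 + 7 × 2 = 32 labels have been skipped so far.
Adding those back, label number 31979 + 32 = 32011 at 30 labels/s is 1067 s + 1 f = 0 h 17 min 47 s frame 1, i.e. 00:17:47;01.

00:17:47;01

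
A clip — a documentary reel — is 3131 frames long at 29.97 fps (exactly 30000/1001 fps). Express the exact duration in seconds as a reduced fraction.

3134131/30000 seconds

Running time = 3131 ÷ (30000/1001) = 3131 × 1001/30000 = 3134131/30000 s.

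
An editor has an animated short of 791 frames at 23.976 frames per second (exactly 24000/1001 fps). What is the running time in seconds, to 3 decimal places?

Running time = 791 × 1001/24000 = 791791/24000 s ≈ 32.991 s.

32.991 seconds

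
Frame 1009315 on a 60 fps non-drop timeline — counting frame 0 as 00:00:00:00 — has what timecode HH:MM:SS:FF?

04:40:21:55

1009315 ÷ 60 = 16821 full seconds, remainder 55 frames.
16821 s = 4 h 40 min 21 s.
Timecode: 04:40:21:55.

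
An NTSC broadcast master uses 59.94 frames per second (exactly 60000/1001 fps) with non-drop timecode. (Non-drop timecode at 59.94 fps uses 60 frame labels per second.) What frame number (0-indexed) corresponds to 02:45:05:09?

594309

Total seconds to the label: (2 × 3600 + 45 × 60 + 5) = 9905.
Frame index = 9905 × 60 + 9 = 594309.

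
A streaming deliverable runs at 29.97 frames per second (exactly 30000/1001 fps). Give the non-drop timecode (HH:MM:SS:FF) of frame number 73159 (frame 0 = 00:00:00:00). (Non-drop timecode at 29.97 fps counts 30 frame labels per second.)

00:40:38:19

73159 ÷ 30 = 2438 full seconds, remainder 19 frames.
2438 s = 0 h 40 min 38 s.
Timecode: 00:40:38:19.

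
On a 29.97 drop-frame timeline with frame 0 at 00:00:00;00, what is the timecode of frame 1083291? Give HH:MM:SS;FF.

10:02:25;25

Ten DF minutes hold 17982 frames, so frame 1083291 lies in block 60 (frames 1078920–1096901) with 4371 frames into that block.
The block's first minute is 1800 frames and the rest 1798 each; 4371 frames reaches minute 2, so 60 × 18 + 2 × 2 = 1084 labels have been skipped so far.
Adding those back, label number 1083291 + 1084 = 1084375 at 30 labels/s is 36145 s + 25 f = 10 h 2 min 25 s frame 25, i.e. 10:02:25;25.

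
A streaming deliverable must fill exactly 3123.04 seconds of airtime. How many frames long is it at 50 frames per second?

Frames = 3123.04 × 50 = 156152.

156152 frames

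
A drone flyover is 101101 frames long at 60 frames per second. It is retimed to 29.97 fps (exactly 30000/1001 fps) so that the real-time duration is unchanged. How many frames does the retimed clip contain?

Target frames = source frames × (target rate / source rate) = 101101 × (30000/1001)/(60) = 101101 × 500/1001 = 50500.

50500 frames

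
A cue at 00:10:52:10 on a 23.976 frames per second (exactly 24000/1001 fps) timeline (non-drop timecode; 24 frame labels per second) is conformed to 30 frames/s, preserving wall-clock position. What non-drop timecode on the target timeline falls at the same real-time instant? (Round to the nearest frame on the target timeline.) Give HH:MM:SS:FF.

Source frame index: (0×3600 + 10×60 + 52) × 24 + 10 = 15658.
Real time: 15658 / (24000/1001) = 7836829/12000 s.
Target frame: (7836829/12000) × (30) = 7836829/400 ≈ 19592.072 → 19592.
At 30 labels/s: frame 19592 → 00:10:53:02.

00:10:53:02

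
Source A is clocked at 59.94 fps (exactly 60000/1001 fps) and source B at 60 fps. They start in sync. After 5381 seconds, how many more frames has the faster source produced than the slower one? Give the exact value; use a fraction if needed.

322860/1001 frames

A emits 60000/1001 × 5381 = 322860000/1001 frames; B emits 60 × 5381 = 322860.
Difference = 322860/1001 frames (≈ 322.5375); B is ahead of A.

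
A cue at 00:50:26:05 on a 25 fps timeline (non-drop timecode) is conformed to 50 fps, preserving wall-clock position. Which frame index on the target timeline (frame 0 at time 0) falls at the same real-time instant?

Source frame index: (0×3600 + 50×60 + 26) × 25 + 5 = 75655.
Real time: 75655 / (25) = 15131/5 s.
Target frame: (15131/5) × (50) = 151310.

frame 151310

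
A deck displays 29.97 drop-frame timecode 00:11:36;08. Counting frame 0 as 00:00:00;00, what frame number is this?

Complete 10-minute blocks: 1, each 17982 frames → 17982.
Remaining 1 whole minute in the current block: 1800 + 0 × 1798 = 1800 frames.
Within the current minute: 36 × 30 + 8 − 2 = 1086 (labels ;00/;01 skipped at this minute). Total = 17982 + 1800 + 1086 = 20868.

20868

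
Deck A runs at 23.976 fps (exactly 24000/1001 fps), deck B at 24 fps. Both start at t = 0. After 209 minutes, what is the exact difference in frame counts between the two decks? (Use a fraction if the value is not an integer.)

27360/91 frames

209 min = 12540 s.
A emits 24000/1001 × 12540 = 27360000/91 frames; B emits 24 × 12540 = 300960.
Difference = 27360/91 frames (≈ 300.6593); B is ahead of A.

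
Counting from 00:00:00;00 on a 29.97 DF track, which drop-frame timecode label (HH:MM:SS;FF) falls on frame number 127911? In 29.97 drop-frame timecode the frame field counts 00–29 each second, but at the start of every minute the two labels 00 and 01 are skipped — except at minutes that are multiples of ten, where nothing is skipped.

01:11:07;29

Ten DF minutes hold 17982 frames, so frame 127911 lies in block 7 (frames 125874–143855) with 2037 frames into that block.
The block's first minute is 1800 frames and the rest 1798 each; 2037 frames reaches minute 1, so 7 × 18 + 1 × 2 = 128 labels have been skipped so far.
Adding those back, label number 127911 + 128 = 128039 at 30 labels/s is 4267 s + 29 f = 1 h 11 min 7 s frame 29, i.e. 01:11:07;29.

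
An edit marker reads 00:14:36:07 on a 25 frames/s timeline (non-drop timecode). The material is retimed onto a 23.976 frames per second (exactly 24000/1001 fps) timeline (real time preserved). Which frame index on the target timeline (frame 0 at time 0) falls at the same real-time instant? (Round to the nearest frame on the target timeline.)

Source frame index: (0×3600 + 14×60 + 36) × 25 + 7 = 21907.
Real time: 21907 / (25) = 21907/25 s.
Target frame: (21907/25) × (24000/1001) = 21030720/1001 ≈ 21009.710 → 21010.

frame 21010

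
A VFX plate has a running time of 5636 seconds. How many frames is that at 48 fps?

Frames = 5636 × 48 = 270528.

270528 frames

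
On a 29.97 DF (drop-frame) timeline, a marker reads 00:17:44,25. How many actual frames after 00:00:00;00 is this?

31913

Complete 10-minute blocks: 1, each 17982 frames → 17982.
Remaining 7 whole minutes in the current block: 1800 + 6 × 1798 = 12588 frames.
Within the current minute: 44 × 30 + 25 − 2 = 1343 (labels ;00/;01 skipped at this minute). Total = 17982 + 12588 + 1343 = 31913.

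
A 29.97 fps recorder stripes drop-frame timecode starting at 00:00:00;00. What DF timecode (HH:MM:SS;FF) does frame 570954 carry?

05:17:30;26

Each 10-minute DF block holds 10 × 60 × 30 − 9 × 2 = 17982 frames. 570954 ÷ 17982 → 31 full blocks, remainder 13512.
Within the partial block the first minute is 1800 frames and each further minute 1798, so 7 further minute boundaries passed. Total skipped labels = 18 × 31 + 2 × 7 = 572.
Non-drop label index = 570954 + 572 = 571526; at 30 labels/s that is 05:17:30:26, i.e. DF 05:17:30;26.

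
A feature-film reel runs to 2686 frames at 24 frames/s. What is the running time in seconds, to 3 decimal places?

Running time = 2686 × 1/24 = 1343/12 s ≈ 111.917 s.

111.917 seconds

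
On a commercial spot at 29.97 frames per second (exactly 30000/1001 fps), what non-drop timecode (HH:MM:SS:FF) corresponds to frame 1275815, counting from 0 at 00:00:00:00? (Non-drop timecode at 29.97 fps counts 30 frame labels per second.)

11:48:47:05

1275815 ÷ 30 = 42527 full seconds, remainder 5 frames.
42527 s = 11 h 48 min 47 s.
Timecode: 11:48:47:05.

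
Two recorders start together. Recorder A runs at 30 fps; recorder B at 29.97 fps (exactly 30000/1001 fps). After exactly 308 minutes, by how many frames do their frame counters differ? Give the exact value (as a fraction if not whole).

308 min = 18480 s.
A emits 30 × 18480 = 554400 frames; B emits 30000/1001 × 18480 = 7200000/13.
Difference = 7200/13 frames (≈ 553.8462); B is behind A.

7200/13 frames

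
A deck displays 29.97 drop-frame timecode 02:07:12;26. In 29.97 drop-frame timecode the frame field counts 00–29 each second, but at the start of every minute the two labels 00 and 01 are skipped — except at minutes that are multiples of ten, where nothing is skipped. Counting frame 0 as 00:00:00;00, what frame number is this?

As if non-drop at 30 labels/s: (2 × 3600 + 7 × 60 + 12) × 30 + 26 = 228986.
Minute boundaries passed: 127; those not divisible by 10: 127 − 12 = 115; dropped labels = 2 × 115 = 230.
Actual frame index = 228986 − 230 = 228756.

228756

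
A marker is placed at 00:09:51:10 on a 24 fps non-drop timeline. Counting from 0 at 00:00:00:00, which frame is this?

frame 14194

Total seconds to the label: (0 × 3600 + 9 × 60 + 51) = 591.
Frame index = 591 × 24 + 10 = 14194.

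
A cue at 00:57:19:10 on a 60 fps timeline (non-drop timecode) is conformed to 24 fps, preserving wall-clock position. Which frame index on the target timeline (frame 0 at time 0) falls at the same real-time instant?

Source frame index: (0×3600 + 57×60 + 19) × 60 + 10 = 206350.
Real time: 206350 / (60) = 20635/6 s.
Target frame: (20635/6) × (24) = 82540.

frame 82540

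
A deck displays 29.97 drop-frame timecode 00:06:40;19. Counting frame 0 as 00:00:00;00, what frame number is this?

12007

As if non-drop at 30 labels/s: (0 × 3600 + 6 × 60 + 40) × 30 + 19 = 12019.
Minute boundaries passed: 6; those not divisible by 10: 6 − 0 = 6; dropped labels = 2 × 6 = 12.
Actual frame index = 12019 − 12 = 12007.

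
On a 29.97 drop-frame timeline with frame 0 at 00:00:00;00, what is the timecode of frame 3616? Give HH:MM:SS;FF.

00:02:00;20

Each 10-minute DF block holds 10 × 60 × 30 − 9 × 2 = 17982 frames. 3616 ÷ 17982 → 0 full blocks, remainder 3616.
Within the partial block the first minute is 1800 frames and each further minute 1798, so 2 further minute boundaries passed. Total skipped labels = 18 × 0 + 2 × 2 = 4.
Non-drop label index = 3616 + 4 = 3620; at 30 labels/s that is 00:02:00:20, i.e. DF 00:02:00;20.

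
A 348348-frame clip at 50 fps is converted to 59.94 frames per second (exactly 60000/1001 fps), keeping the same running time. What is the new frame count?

417600 frames

Target frames = source frames × (target rate / source rate) = 348348 × (60000/1001)/(50) = 348348 × 1200/1001 = 417600.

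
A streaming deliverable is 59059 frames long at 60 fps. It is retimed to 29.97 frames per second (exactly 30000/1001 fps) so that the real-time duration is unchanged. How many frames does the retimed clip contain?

Target frames = source frames × (target rate / source rate) = 59059 × (30000/1001)/(60) = 59059 × 500/1001 = 29500.

29500 frames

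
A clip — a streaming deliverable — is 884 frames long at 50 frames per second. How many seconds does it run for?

17.68 seconds

Running time = 884 / (50) = 17.68 s.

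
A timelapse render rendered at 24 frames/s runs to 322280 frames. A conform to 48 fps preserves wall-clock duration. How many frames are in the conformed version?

Target frames = source frames × (target rate / source rate) = 322280 × (48)/(24) = 322280 × 2 = 644560.

644560 frames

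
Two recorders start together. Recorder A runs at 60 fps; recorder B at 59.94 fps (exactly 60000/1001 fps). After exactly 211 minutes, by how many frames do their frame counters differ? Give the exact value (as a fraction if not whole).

211 min = 12660 s.
A emits 60 × 12660 = 759600 frames; B emits 60000/1001 × 12660 = 759600000/1001.
Difference = 759600/1001 frames (≈ 758.8412); B is behind A.

759600/1001 frames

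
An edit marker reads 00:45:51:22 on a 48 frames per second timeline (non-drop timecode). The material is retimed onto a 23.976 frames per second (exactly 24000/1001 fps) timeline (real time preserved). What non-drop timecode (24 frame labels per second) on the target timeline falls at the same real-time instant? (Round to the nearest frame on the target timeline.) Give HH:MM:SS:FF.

Source frame index: (0×3600 + 45×60 + 51) × 48 + 22 = 132070.
Real time: 132070 / (48) = 66035/24 s.
Target frame: (66035/24) × (24000/1001) = 66035000/1001 ≈ 65969.031 → 65969.
At 24 labels/s: frame 65969 → 00:45:48:17.

00:45:48:17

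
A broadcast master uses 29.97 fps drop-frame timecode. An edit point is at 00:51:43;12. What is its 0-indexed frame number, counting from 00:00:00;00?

Complete 10-minute blocks: 5, each 17982 frames → 89910.
Remaining 1 whole minute in the current block: 1800 + 0 × 1798 = 1800 frames.
Within the current minute: 43 × 30 + 12 − 2 = 1300 (labels ;00/;01 skipped at this minute). Total = 89910 + 1800 + 1300 = 93010.

93010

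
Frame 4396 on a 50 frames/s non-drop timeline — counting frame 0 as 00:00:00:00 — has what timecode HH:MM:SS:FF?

00:01:27:46

4396 ÷ 50 = 87 full seconds, remainder 46 frames.
87 s = 0 h 1 min 27 s.
Timecode: 00:01:27:46.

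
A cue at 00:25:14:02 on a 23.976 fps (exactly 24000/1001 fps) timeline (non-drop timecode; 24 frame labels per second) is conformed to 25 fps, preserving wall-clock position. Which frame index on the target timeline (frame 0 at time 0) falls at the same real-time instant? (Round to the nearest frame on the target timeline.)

frame 37890

Source frame index: (0×3600 + 25×60 + 14) × 24 + 2 = 36338.
Real time: 36338 / (24000/1001) = 18187169/12000 s.
Target frame: (18187169/12000) × (25) = 18187169/480 ≈ 37889.935 → 37890.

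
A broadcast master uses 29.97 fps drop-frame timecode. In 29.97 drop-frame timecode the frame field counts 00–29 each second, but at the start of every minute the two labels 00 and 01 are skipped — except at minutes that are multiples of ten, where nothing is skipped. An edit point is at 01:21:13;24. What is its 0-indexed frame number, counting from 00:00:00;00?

146068

Complete 10-minute blocks: 8, each 17982 frames → 143856.
Remaining 1 whole minute in the current block: 1800 + 0 × 1798 = 1800 frames.
Within the current minute: 13 × 30 + 24 − 2 = 412 (labels ;00/;01 skipped at this minute). Total = 143856 + 1800 + 412 = 146068.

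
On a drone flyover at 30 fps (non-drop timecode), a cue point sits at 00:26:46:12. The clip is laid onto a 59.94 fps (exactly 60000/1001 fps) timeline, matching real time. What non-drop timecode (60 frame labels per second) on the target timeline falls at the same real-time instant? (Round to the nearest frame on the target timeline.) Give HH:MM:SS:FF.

Source frame index: (0×3600 + 26×60 + 46) × 30 + 12 = 48192.
Real time: 48192 / (30) = 8032/5 s.
Target frame: (8032/5) × (60000/1001) = 96384000/1001 ≈ 96287.712 → 96288.
At 60 labels/s: frame 96288 → 00:26:44:48.

00:26:44:48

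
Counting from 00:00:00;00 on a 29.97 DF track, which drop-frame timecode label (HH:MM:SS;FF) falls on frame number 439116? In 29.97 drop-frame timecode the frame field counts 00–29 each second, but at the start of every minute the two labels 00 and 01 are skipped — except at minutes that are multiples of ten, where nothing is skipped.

Each 10-minute DF block holds 10 × 60 × 30 − 9 × 2 = 17982 frames. 439116 ÷ 17982 → 24 full blocks, remainder 7548.
Within the partial block the first minute is 1800 frames and each further minute 1798, so 4 further minute boundaries passed. Total skipped labels = 18 × 24 + 2 × 4 = 440.
Non-drop label index = 439116 + 440 = 439556; at 30 labels/s that is 04:04:11:26, i.e. DF 04:04:11;26.

04:04:11;26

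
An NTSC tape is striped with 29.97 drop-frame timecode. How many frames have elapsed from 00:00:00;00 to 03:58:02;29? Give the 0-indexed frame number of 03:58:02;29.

428059

As if non-drop at 30 labels/s: (3 × 3600 + 58 × 60 + 2) × 30 + 29 = 428489.
Minute boundaries passed: 238; those not divisible by 10: 238 − 23 = 215; dropped labels = 2 × 215 = 430.
Actual frame index = 428489 − 430 = 428059.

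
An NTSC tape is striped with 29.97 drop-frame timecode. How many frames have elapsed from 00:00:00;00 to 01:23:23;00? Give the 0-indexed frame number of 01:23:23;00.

As if non-drop at 30 labels/s: (1 × 3600 + 23 × 60 + 23) × 30 + 0 = 150090.
Minute boundaries passed: 83; those not divisible by 10: 83 − 8 = 75; dropped labels = 2 × 75 = 150.
Actual frame index = 150090 − 150 = 149940.

149940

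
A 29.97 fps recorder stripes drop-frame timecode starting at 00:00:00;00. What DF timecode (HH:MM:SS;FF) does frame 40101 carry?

Each 10-minute DF block holds 10 × 60 × 30 − 9 × 2 = 17982 frames. 40101 ÷ 17982 → 2 full blocks, remainder 4137.
Within the partial block the first minute is 1800 frames and each further minute 1798, so 2 further minute boundaries passed. Total skipped labels = 18 × 2 + 2 × 2 = 40.
Non-drop label index = 40101 + 40 = 40141; at 30 labels/s that is 00:22:18:01, i.e. DF 00:22:18;01.

00:22:18;01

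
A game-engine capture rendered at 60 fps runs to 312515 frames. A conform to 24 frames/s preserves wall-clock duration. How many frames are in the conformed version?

Target frames = source frames × (target rate / source rate) = 312515 × (24)/(60) = 312515 × 2/5 = 125006.

125006 frames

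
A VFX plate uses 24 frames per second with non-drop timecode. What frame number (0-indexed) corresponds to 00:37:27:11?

53939

Total seconds to the label: (0 × 3600 + 37 × 60 + 27) = 2247.
Frame index = 2247 × 24 + 11 = 53939.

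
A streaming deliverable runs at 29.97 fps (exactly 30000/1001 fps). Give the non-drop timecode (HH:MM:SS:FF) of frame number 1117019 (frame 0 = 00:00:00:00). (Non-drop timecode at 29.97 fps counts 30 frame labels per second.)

10:20:33:29

1117019 ÷ 30 = 37233 full seconds, remainder 29 frames.
37233 s = 10 h 20 min 33 s.
Timecode: 10:20:33:29.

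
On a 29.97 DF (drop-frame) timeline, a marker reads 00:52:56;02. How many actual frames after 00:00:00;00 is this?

95188

Complete 10-minute blocks: 5, each 17982 frames → 89910.
Remaining 2 whole minutes in the current block: 1800 + 1 × 1798 = 3598 frames.
Within the current minute: 56 × 30 + 2 − 2 = 1680 (labels ;00/;01 skipped at this minute). Total = 89910 + 3598 + 1680 = 95188.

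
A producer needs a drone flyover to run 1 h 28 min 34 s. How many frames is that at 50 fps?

1 h 28 min 34 s = 5314 s.
Frames = 5314 × 50 = 265700.

265700 frames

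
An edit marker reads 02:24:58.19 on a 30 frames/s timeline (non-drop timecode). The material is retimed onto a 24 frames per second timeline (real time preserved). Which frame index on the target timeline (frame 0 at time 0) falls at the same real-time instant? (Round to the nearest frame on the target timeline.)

frame 208767

Source frame index: (2×3600 + 24×60 + 58) × 30 + 19 = 260959.
Real time: 260959 / (30) = 260959/30 s.
Target frame: (260959/30) × (24) = 1043836/5 ≈ 208767.200 → 208767.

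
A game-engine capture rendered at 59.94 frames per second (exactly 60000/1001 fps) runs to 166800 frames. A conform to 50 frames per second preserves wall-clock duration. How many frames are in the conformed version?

Target frames = source frames × (target rate / source rate) = 166800 × (50)/(60000/1001) = 166800 × 1001/1200 = 139139.

139139 frames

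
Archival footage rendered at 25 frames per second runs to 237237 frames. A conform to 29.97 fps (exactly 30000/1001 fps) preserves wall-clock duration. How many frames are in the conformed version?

Target frames = source frames × (target rate / source rate) = 237237 × (30000/1001)/(25) = 237237 × 1200/1001 = 284400.

284400 frames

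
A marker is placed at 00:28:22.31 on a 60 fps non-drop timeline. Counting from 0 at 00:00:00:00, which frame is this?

Total seconds to the label: (0 × 3600 + 28 × 60 + 22) = 1702.
Frame index = 1702 × 60 + 31 = 102151.

102151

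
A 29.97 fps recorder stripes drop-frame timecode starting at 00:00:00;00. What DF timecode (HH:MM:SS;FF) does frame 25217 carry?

00:14:01;13

Ten DF minutes hold 17982 frames, so frame 25217 lies in block 1 (frames 17982–35963) with 7235 frames into that block.
The block's first minute is 1800 frames and the rest 1798 each; 7235 frames reaches minute 4, so 1 × 18 + 4 × 2 = 26 labels have been skipped so far.
Adding those back, label number 25217 + 26 = 25243 at 30 labels/s is 841 s + 13 f = 0 h 14 min 1 s frame 13, i.e. 00:14:01;13.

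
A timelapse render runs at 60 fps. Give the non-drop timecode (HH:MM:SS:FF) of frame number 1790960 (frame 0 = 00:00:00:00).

08:17:29:20

1790960 ÷ 60 = 29849 full seconds, remainder 20 frames.
29849 s = 8 h 17 min 29 s.
Timecode: 08:17:29:20.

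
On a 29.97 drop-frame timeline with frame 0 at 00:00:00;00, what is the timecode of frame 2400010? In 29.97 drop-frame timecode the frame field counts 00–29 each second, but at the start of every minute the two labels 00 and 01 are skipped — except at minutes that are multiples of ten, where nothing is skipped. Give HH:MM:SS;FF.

Each 10-minute DF block holds 10 × 60 × 30 − 9 × 2 = 17982 frames. 2400010 ÷ 17982 → 133 full blocks, remainder 8404.
Within the partial block the first minute is 1800 frames and each further minute 1798, so 4 further minute boundaries passed. Total skipped labels = 18 × 133 + 2 × 4 = 2402.
Non-drop label index = 2400010 + 2402 = 2402412; at 30 labels/s that is 22:14:40:12, i.e. DF 22:14:40;12.

22:14:40;12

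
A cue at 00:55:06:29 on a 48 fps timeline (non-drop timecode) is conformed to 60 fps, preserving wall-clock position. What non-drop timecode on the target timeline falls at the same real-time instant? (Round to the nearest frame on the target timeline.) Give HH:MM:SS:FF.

00:55:06:36

Source frame index: (0×3600 + 55×60 + 6) × 48 + 29 = 158717.
Real time: 158717 / (48) = 158717/48 s.
Target frame: (158717/48) × (60) = 793585/4 ≈ 198396.250 → 198396.
At 60 labels/s: frame 198396 → 00:55:06:36.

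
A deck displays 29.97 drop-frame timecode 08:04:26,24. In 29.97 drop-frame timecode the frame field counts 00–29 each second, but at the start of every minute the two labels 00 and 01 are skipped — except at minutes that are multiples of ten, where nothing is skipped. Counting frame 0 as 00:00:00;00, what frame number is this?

871132

As if non-drop at 30 labels/s: (8 × 3600 + 4 × 60 + 26) × 30 + 24 = 872004.
Minute boundaries passed: 484; those not divisible by 10: 484 − 48 = 436; dropped labels = 2 × 436 = 872.
Actual frame index = 872004 − 872 = 871132.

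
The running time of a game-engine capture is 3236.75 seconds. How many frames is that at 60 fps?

194205 frames

Frames = 3236.75 × 60 = 194205.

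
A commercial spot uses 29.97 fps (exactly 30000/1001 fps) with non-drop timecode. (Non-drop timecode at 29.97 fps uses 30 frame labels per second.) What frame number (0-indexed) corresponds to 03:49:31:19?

413149

Total seconds to the label: (3 × 3600 + 49 × 60 + 31) = 13771.
Frame index = 13771 × 30 + 19 = 413149.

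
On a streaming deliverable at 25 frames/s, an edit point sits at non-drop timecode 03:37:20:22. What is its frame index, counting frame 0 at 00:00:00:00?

326022

Total seconds to the label: (3 × 3600 + 37 × 60 + 20) = 13040.
Frame index = 13040 × 25 + 22 = 326022.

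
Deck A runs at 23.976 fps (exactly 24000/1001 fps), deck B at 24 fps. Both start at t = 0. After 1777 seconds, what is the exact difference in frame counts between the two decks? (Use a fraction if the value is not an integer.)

A emits 24000/1001 × 1777 = 42648000/1001 frames; B emits 24 × 1777 = 42648.
Difference = 42648/1001 frames (≈ 42.6054); B is ahead of A.

42648/1001 frames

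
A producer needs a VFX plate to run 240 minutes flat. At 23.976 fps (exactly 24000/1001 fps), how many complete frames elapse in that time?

345254 frames

240 min = 14400 s.
Frames = 14400 × 24000/1001 = 345600000/1001 ≈ 345254.7453.
Complete frames: 345254.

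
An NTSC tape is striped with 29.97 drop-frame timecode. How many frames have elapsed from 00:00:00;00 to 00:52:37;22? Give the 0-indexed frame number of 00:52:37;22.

As if non-drop at 30 labels/s: (0 × 3600 + 52 × 60 + 37) × 30 + 22 = 94732.
Minute boundaries passed: 52; those not divisible by 10: 52 − 5 = 47; dropped labels = 2 × 47 = 94.
Actual frame index = 94732 − 94 = 94638.

94638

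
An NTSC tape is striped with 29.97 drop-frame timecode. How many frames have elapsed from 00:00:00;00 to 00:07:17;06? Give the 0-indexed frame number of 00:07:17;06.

13102

As if non-drop at 30 labels/s: (0 × 3600 + 7 × 60 + 17) × 30 + 6 = 13116.
Minute boundaries passed: 7; those not divisible by 10: 7 − 0 = 7; dropped labels = 2 × 7 = 14.
Actual frame index = 13116 − 14 = 13102.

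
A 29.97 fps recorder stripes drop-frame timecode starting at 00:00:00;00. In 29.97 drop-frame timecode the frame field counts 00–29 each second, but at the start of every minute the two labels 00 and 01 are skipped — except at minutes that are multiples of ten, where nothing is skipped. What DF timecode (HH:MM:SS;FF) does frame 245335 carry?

Each 10-minute DF block holds 10 × 60 × 30 − 9 × 2 = 17982 frames. 245335 ÷ 17982 → 13 full blocks, remainder 11569.
Within the partial block the first minute is 1800 frames and each further minute 1798, so 6 further minute boundaries passed. Total skipped labels = 18 × 13 + 2 × 6 = 246.
Non-drop label index = 245335 + 246 = 245581; at 30 labels/s that is 02:16:26:01, i.e. DF 02:16:26;01.

02:16:26;01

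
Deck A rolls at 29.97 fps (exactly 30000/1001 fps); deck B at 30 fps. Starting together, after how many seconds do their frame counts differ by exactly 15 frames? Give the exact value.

The gap grows by |30 − 30000/1001| = 30/1001 frames per second.
Time for a 15-frame gap: 15 ÷ (30/1001) = 500.5 s.

500.5 seconds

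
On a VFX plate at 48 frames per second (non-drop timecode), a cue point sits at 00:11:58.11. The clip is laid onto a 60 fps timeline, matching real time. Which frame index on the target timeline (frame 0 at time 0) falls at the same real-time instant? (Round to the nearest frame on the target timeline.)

frame 43094

Source frame index: (0×3600 + 11×60 + 58) × 48 + 11 = 34475.
Real time: 34475 / (48) = 34475/48 s.
Target frame: (34475/48) × (60) = 172375/4 ≈ 43093.750 → 43094.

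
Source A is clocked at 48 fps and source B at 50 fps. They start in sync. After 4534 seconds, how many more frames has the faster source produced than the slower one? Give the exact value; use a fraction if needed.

9068 frames

A emits 48 × 4534 = 217632 frames; B emits 50 × 4534 = 226700.
Difference = 9068 frames; B is ahead of A.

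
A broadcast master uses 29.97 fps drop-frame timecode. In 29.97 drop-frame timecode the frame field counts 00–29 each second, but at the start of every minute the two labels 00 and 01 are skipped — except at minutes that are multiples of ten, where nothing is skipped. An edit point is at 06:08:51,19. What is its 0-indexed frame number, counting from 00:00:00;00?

Complete 10-minute blocks: 36, each 17982 frames → 647352.
Remaining 8 whole minutes in the current block: 1800 + 7 × 1798 = 14386 frames.
Within the current minute: 51 × 30 + 19 − 2 = 1547 (labels ;00/;01 skipped at this minute). Total = 647352 + 14386 + 1547 = 663285.

663285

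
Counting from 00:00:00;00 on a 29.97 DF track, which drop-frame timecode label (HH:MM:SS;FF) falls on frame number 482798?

04:28:29;12

Each 10-minute DF block holds 10 × 60 × 30 − 9 × 2 = 17982 frames. 482798 ÷ 17982 → 26 full blocks, remainder 15266.
Within the partial block the first minute is 1800 frames and each further minute 1798, so 8 further minute boundaries passed. Total skipped labels = 18 × 26 + 2 × 8 = 484.
Non-drop label index = 482798 + 484 = 483282; at 30 labels/s that is 04:28:29:12, i.e. DF 04:28:29;12.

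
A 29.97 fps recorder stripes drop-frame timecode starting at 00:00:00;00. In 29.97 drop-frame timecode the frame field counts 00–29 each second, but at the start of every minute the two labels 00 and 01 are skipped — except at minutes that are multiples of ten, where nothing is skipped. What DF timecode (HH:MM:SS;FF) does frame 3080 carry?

00:01:42;22

Each 10-minute DF block holds 10 × 60 × 30 − 9 × 2 = 17982 frames. 3080 ÷ 17982 → 0 full blocks, remainder 3080.
Within the partial block the first minute is 1800 frames and each further minute 1798, so 1 further minute boundary passed. Total skipped labels = 18 × 0 + 2 × 1 = 2.
Non-drop label index = 3080 + 2 = 3082; at 30 labels/s that is 00:01:42:22, i.e. DF 00:01:42;22.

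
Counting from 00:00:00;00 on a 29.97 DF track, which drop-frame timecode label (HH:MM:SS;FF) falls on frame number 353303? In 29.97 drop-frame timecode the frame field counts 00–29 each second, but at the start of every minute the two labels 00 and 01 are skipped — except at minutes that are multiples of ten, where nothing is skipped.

Each 10-minute DF block holds 10 × 60 × 30 − 9 × 2 = 17982 frames. 353303 ÷ 17982 → 19 full blocks, remainder 11645.
Within the partial block the first minute is 1800 frames and each further minute 1798, so 6 further minute boundaries passed. Total skipped labels = 18 × 19 + 2 × 6 = 354.
Non-drop label index = 353303 + 354 = 353657; at 30 labels/s that is 03:16:28:17, i.e. DF 03:16:28;17.

03:16:28;17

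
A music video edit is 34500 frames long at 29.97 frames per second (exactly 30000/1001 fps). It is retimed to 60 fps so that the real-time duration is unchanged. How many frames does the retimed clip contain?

69069 frames

Target frames = source frames × (target rate / source rate) = 34500 × (60)/(30000/1001) = 34500 × 1001/500 = 69069.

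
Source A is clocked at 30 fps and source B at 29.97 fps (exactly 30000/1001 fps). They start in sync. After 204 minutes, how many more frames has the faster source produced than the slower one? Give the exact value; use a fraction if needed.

367200/1001 frames

204 min = 12240 s.
A emits 30 × 12240 = 367200 frames; B emits 30000/1001 × 12240 = 367200000/1001.
Difference = 367200/1001 frames (≈ 366.8332); B is behind A.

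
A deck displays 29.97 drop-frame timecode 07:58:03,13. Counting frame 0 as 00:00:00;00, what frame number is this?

Complete 10-minute blocks: 47, each 17982 frames → 845154.
Remaining 8 whole minutes in the current block: 1800 + 7 × 1798 = 14386 frames.
Within the current minute: 3 × 30 + 13 − 2 = 101 (labels ;00/;01 skipped at this minute). Total = 845154 + 14386 + 101 = 859641.

859641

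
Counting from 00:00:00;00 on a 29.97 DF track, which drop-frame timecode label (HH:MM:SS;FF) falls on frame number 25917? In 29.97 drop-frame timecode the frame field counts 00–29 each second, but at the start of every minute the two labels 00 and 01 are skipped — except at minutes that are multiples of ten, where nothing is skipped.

00:14:24;23

Ten DF minutes hold 17982 frames, so frame 25917 lies in block 1 (frames 17982–35963) with 7935 frames into that block.
The block's first minute is 1800 frames and the rest 1798 each; 7935 frames reaches minute 4, so 1 × 18 + 4 × 2 = 26 labels have been skipped so far.
Adding those back, label number 25917 + 26 = 25943 at 30 labels/s is 864 s + 23 f = 0 h 14 min 24 s frame 23, i.e. 00:14:24;23.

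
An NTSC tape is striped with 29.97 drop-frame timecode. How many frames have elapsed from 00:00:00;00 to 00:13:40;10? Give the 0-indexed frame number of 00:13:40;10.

24586

Complete 10-minute blocks: 1, each 17982 frames → 17982.
Remaining 3 whole minutes in the current block: 1800 + 2 × 1798 = 5396 frames.
Within the current minute: 40 × 30 + 10 − 2 = 1208 (labels ;00/;01 skipped at this minute). Total = 17982 + 5396 + 1208 = 24586.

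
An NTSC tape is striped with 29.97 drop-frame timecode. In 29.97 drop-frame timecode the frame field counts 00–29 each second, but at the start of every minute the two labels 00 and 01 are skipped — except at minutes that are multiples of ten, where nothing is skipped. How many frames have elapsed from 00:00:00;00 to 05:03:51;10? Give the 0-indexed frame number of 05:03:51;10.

As if non-drop at 30 labels/s: (5 × 3600 + 3 × 60 + 51) × 30 + 10 = 546940.
Minute boundaries passed: 303; those not divisible by 10: 303 − 30 = 273; dropped labels = 2 × 273 = 546.
Actual frame index = 546940 − 546 = 546394.

546394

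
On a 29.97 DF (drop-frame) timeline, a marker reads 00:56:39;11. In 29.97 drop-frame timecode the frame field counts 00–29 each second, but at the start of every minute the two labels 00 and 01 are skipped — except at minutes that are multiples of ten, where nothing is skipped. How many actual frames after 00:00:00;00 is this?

101879

As if non-drop at 30 labels/s: (0 × 3600 + 56 × 60 + 39) × 30 + 11 = 101981.
Minute boundaries passed: 56; those not divisible by 10: 56 − 5 = 51; dropped labels = 2 × 51 = 102.
Actual frame index = 101981 − 102 = 101879.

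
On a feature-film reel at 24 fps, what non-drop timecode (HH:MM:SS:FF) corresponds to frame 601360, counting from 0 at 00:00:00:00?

06:57:36:16

601360 ÷ 24 = 25056 full seconds, remainder 16 frames.
25056 s = 6 h 57 min 36 s.
Timecode: 06:57:36:16.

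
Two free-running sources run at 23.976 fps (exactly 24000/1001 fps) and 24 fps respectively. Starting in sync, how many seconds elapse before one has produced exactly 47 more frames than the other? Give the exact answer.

47047/24 seconds

The gap grows by |24 − 24000/1001| = 24/1001 frames per second.
Time for a 47-frame gap: 47 ÷ (24/1001) = 47047/24 s.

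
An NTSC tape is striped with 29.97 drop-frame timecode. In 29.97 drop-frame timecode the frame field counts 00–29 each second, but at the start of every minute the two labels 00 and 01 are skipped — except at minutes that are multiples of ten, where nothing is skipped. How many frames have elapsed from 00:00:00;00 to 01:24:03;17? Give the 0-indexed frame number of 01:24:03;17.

As if non-drop at 30 labels/s: (1 × 3600 + 24 × 60 + 3) × 30 + 17 = 151307.
Minute boundaries passed: 84; those not divisible by 10: 84 − 8 = 76; dropped labels = 2 × 76 = 152.
Actual frame index = 151307 − 152 = 151155.

151155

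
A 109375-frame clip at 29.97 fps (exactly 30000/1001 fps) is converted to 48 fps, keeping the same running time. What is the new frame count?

175175 frames

Target frames = source frames × (target rate / source rate) = 109375 × (48)/(30000/1001) = 109375 × 1001/625 = 175175.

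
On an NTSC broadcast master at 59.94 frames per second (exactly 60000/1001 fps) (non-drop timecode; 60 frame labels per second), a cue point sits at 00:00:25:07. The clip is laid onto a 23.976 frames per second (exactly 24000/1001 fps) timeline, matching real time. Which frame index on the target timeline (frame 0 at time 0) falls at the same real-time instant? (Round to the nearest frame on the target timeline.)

Source frame index: (0×3600 + 0×60 + 25) × 60 + 7 = 1507.
Real time: 1507 / (60000/1001) = 1508507/60000 s.
Target frame: (1508507/60000) × (24000/1001) = 3014/5 ≈ 602.800 → 603.

frame 603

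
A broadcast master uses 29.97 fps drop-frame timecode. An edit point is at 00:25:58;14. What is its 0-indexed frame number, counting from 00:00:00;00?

Complete 10-minute blocks: 2, each 17982 frames → 35964.
Remaining 5 whole minutes in the current block: 1800 + 4 × 1798 = 8992 frames.
Within the current minute: 58 × 30 + 14 − 2 = 1752 (labels ;00/;01 skipped at this minute). Total = 35964 + 8992 + 1752 = 46708.

46708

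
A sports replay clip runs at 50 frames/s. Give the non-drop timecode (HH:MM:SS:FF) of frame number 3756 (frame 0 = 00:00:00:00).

3756 ÷ 50 = 75 full seconds, remainder 6 frames.
75 s = 0 h 1 min 15 s.
Timecode: 00:01:15:06.

00:01:15:06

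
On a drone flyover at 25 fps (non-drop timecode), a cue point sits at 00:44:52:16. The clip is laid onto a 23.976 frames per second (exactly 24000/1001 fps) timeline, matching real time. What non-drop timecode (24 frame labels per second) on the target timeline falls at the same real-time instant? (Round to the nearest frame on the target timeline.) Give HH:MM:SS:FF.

00:44:49:23

Source frame index: (0×3600 + 44×60 + 52) × 25 + 16 = 67316.
Real time: 67316 / (25) = 67316/25 s.
Target frame: (67316/25) × (24000/1001) = 64623360/1001 ≈ 64558.801 → 64559.
At 24 labels/s: frame 64559 → 00:44:49:23.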